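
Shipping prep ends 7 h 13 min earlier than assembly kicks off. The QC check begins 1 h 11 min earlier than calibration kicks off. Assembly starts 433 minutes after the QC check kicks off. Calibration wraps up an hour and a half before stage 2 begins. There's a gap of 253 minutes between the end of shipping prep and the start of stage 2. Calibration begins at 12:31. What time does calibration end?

14:03

The QC check starts at 12:31 − 71 min = 11:20.
Assembly starts at 11:20 + 433 min = 18:33.
Shipping prep ends at 18:33 − 433 min = 11:20.
Stage 2 starts at 11:20 + 253 min = 15:33.
Calibration ends at 15:33 − 90 min = 14:03.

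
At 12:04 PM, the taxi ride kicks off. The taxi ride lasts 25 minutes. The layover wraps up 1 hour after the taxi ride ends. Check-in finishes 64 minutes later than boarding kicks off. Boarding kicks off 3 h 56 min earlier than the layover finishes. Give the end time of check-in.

10:37 AM

The taxi ride ends at 12:04 PM + 25 min = 12:29 PM.
The layover ends at 12:29 PM + 60 min = 1:29 PM.
Boarding starts at 1:29 PM − 236 min = 9:33 AM.
Check-in ends at 9:33 AM + 64 min = 10:37 AM.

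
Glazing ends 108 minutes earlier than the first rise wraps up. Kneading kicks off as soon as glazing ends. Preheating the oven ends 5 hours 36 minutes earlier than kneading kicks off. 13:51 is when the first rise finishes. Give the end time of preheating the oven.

06:27

Glazing ends at 13:51 − 108 min = 12:03.
So kneading starts at 12:03.
Preheating the oven ends at 12:03 − 336 min = 06:27.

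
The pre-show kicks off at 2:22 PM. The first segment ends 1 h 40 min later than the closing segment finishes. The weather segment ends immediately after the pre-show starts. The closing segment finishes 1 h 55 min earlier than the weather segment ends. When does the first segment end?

The weather segment ends at 2:22 PM.
The closing segment ends at 2:22 PM − 115 min = 12:27 PM.
The first segment ends at 12:27 PM + 100 min = 2:07 PM.

2:07 PM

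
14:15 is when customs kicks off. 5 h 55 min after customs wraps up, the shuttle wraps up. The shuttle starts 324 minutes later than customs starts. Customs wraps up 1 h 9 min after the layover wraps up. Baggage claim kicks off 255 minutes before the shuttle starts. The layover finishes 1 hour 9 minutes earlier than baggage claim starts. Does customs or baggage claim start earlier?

customs

The shuttle starts at 14:15 + 324 min = 19:39.
Baggage claim starts at 19:39 − 255 min = 15:24.
Customs starts at 14:15 and baggage claim starts at 15:24, so customs is first.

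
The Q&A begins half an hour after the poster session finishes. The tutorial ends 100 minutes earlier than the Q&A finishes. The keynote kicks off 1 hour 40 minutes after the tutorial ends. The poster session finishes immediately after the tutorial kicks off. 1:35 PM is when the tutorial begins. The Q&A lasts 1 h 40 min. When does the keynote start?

3:45 PM

The poster session ends at 1:35 PM.
The Q&A starts at 1:35 PM + 30 min = 2:05 PM.
The Q&A ends at 2:05 PM + 100 min = 3:45 PM.
The tutorial ends at 3:45 PM − 100 min = 2:05 PM.
The keynote starts at 2:05 PM + 100 min = 3:45 PM.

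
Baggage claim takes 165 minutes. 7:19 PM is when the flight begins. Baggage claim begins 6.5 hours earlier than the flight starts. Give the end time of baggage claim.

3:34 PM

Baggage claim starts at 7:19 PM − 390 min = 12:49 PM.
Baggage claim ends at 12:49 PM + 165 min = 3:34 PM.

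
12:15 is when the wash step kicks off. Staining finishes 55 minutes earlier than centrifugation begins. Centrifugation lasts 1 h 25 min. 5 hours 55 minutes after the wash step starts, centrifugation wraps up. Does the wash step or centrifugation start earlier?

Centrifugation ends at 12:15 + 355 min = 18:10.
Centrifugation starts at 18:10 − 85 min = 16:45.
The wash step starts at 12:15 and centrifugation starts at 16:45, so the wash step is first.

the wash step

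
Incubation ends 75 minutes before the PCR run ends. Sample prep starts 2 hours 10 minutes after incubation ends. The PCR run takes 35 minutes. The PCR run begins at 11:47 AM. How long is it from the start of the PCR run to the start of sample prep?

The PCR run ends at 11:47 AM + 35 min = 12:22 PM.
Incubation ends at 12:22 PM − 75 min = 11:07 AM.
Sample prep starts at 11:07 AM + 130 min = 1:17 PM.
From 11:47 AM to 1:17 PM is 90 minutes.

90 minutes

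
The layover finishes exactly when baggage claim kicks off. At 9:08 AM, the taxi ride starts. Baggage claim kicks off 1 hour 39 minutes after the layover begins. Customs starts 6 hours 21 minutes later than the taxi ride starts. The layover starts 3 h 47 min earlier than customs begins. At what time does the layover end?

1:21 PM

Customs starts at 9:08 AM + 381 min = 3:29 PM.
The layover starts at 3:29 PM − 227 min = 11:42 AM.
Baggage claim starts at 11:42 AM + 99 min = 1:21 PM.
So the layover ends at 1:21 PM.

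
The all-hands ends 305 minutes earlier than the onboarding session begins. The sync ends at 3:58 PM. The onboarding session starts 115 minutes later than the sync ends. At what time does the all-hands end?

The onboarding session starts at 3:58 PM + 115 min = 5:53 PM.
The all-hands ends at 5:53 PM − 305 min = 12:48 PM.

12:48 PM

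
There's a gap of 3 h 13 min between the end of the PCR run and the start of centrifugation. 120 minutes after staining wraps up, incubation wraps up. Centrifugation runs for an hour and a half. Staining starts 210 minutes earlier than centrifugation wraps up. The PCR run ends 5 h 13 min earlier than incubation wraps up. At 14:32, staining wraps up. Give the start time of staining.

Incubation ends at 14:32 + 120 min = 16:32.
The PCR run ends at 16:32 − 313 min = 11:19.
Centrifugation starts at 11:19 + 193 min = 14:32.
Centrifugation ends at 14:32 + 90 min = 16:02.
Staining starts at 16:02 − 210 min = 12:32.

12:32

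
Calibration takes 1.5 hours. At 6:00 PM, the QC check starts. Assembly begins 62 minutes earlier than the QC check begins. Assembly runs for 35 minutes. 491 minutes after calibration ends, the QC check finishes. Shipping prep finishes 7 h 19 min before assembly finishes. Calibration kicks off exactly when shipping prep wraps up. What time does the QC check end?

Assembly starts at 6:00 PM − 62 min = 4:58 PM.
Assembly ends at 4:58 PM + 35 min = 5:33 PM.
Shipping prep ends at 5:33 PM − 439 min = 10:14 AM.
So calibration starts at 10:14 AM.
Calibration ends at 10:14 AM + 90 min = 11:44 AM.
The QC check ends at 11:44 AM + 491 min = 7:55 PM.

7:55 PM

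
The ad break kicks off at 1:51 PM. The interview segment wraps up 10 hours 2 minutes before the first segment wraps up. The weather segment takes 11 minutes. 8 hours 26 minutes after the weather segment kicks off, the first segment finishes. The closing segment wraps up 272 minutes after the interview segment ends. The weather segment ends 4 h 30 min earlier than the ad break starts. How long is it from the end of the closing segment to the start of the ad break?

1 hour 45 minutes

The weather segment ends at 1:51 PM − 270 min = 9:21 AM.
The weather segment starts at 9:21 AM − 11 min = 9:10 AM.
The first segment ends at 9:10 AM + 506 min = 5:36 PM.
The interview segment ends at 5:36 PM − 602 min = 7:34 AM.
The closing segment ends at 7:34 AM + 272 min = 12:06 PM.
From 12:06 PM to 1:51 PM is 1 hour 45 minutes.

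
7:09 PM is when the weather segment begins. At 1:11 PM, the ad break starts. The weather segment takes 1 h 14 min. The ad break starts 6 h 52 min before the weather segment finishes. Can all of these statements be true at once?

The weather segment ends at 7:09 PM + 74 min = 8:23 PM.
The ad break starts at 8:23 PM − 412 min = 1:31 PM.
But the ad break is also said to start at 1:11 PM — a 20-minute conflict.

No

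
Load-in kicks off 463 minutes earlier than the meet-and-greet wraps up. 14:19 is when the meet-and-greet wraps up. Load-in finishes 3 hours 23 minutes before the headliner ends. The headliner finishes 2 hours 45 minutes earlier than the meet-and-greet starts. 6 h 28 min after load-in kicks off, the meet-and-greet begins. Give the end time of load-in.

Load-in starts at 14:19 − 463 min = 06:36.
The meet-and-greet starts at 06:36 + 388 min = 13:04.
The headliner ends at 13:04 − 165 min = 10:19.
Load-in ends at 10:19 − 203 min = 06:56.

06:56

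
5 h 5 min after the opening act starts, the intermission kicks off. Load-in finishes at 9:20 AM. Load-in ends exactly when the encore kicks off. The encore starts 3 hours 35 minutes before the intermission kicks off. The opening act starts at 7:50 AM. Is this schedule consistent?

Yes

The intermission starts at 7:50 AM + 305 min = 12:55 PM.
The encore starts at 12:55 PM − 215 min = 9:20 AM.
So load-in ends at 9:20 AM.
That matches the stated 9:20 AM, so the schedule is consistent.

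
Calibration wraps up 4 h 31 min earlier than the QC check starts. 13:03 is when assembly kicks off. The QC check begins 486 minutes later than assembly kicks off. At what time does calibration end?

16:38

The QC check starts at 13:03 + 486 min = 21:09.
Calibration ends at 21:09 − 271 min = 16:38.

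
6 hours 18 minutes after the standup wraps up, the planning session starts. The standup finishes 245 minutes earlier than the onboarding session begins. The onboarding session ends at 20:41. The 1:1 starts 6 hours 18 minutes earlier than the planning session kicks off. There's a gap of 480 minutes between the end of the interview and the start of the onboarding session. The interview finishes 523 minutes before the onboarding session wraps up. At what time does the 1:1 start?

The interview ends at 20:41 − 523 min = 11:58.
The onboarding session starts at 11:58 + 480 min = 19:58.
The standup ends at 19:58 − 245 min = 15:53.
The planning session starts at 15:53 + 378 min = 22:11.
The 1:1 starts at 22:11 − 378 min = 15:53.

15:53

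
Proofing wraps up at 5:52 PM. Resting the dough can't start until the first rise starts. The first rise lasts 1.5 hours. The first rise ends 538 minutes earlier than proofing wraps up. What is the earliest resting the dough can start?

7:24 AM

The first rise ends at 5:52 PM − 538 min = 8:54 AM.
The first rise starts at 8:54 AM − 90 min = 7:24 AM.
Resting the dough is bounded by the first rise, so the earliest it can start is 7:24 AM.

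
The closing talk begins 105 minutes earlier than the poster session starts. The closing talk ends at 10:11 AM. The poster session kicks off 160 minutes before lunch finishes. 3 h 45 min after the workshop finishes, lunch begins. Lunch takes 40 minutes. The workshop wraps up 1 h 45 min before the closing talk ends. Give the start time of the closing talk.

The workshop ends at 10:11 AM − 105 min = 8:26 AM.
Lunch starts at 8:26 AM + 225 min = 12:11 PM.
Lunch ends at 12:11 PM + 40 min = 12:51 PM.
The poster session starts at 12:51 PM − 160 min = 10:11 AM.
The closing talk starts at 10:11 AM − 105 min = 8:26 AM.

8:26 AM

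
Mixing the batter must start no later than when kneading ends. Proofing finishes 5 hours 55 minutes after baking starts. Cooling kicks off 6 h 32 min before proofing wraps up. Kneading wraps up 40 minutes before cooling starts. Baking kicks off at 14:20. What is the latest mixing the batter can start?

Proofing ends at 14:20 + 355 min = 20:15.
Cooling starts at 20:15 − 392 min = 13:43.
Kneading ends at 13:43 − 40 min = 13:03.
Mixing the batter is bounded by kneading, so the latest it can start is 13:03.

13:03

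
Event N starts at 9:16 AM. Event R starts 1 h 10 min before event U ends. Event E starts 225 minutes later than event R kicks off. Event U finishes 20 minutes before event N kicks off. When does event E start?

11:31 AM

Event U ends at 9:16 AM − 20 min = 8:56 AM.
Event R starts at 8:56 AM − 70 min = 7:46 AM.
Event E starts at 7:46 AM + 225 min = 11:31 AM.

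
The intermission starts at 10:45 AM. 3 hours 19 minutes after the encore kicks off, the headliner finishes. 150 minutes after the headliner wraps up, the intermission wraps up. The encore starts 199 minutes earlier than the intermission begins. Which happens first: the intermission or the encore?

The encore starts at 10:45 AM − 199 min = 7:26 AM.
The intermission starts at 10:45 AM and the encore starts at 7:26 AM, so the encore is first.

the encore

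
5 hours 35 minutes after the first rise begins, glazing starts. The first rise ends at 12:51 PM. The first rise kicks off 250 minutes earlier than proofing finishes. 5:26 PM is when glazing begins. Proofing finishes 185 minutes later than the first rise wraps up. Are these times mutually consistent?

Proofing ends at 12:51 PM + 185 min = 3:56 PM.
The first rise starts at 3:56 PM − 250 min = 11:46 AM.
Glazing starts at 11:46 AM + 335 min = 5:21 PM.
But glazing is also said to start at 5:26 PM — a 5-minute conflict.

No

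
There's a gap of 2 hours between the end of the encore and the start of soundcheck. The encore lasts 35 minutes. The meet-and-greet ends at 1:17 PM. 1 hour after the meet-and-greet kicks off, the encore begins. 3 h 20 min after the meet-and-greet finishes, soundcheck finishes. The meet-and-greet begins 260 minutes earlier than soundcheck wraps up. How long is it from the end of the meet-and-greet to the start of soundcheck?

Soundcheck ends at 1:17 PM + 200 min = 4:37 PM.
The meet-and-greet starts at 4:37 PM − 260 min = 12:17 PM.
The encore starts at 12:17 PM + 60 min = 1:17 PM.
The encore ends at 1:17 PM + 35 min = 1:52 PM.
Soundcheck starts at 1:52 PM + 120 min = 3:52 PM.
From 1:17 PM to 3:52 PM is 2 hours 35 minutes.

2 hours 35 minutes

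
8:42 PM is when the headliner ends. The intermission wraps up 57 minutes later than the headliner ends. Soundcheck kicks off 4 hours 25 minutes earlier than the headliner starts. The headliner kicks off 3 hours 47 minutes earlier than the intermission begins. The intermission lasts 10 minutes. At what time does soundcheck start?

1:17 PM

The intermission ends at 8:42 PM + 57 min = 9:39 PM.
The intermission starts at 9:39 PM − 10 min = 9:29 PM.
The headliner starts at 9:29 PM − 227 min = 5:42 PM.
Soundcheck starts at 5:42 PM − 265 min = 1:17 PM.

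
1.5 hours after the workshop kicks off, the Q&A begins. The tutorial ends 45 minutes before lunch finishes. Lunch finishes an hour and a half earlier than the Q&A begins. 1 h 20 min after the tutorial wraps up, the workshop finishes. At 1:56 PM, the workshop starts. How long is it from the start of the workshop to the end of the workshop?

35 minutes

The Q&A starts at 1:56 PM + 90 min = 3:26 PM.
Lunch ends at 3:26 PM − 90 min = 1:56 PM.
The tutorial ends at 1:56 PM − 45 min = 1:11 PM.
The workshop ends at 1:11 PM + 80 min = 2:31 PM.
From 1:56 PM to 2:31 PM is 35 minutes.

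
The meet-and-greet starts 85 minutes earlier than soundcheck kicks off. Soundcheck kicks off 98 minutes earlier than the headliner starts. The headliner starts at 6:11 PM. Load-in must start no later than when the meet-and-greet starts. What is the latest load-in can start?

3:08 PM

Soundcheck starts at 6:11 PM − 98 min = 4:33 PM.
The meet-and-greet starts at 4:33 PM − 85 min = 3:08 PM.
Load-in is bounded by the meet-and-greet, so the latest it can start is 3:08 PM.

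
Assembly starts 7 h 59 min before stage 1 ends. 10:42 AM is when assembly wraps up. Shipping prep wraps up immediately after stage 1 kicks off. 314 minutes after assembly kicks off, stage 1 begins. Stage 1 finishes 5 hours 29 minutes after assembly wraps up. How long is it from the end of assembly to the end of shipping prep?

164 minutes

Stage 1 ends at 10:42 AM + 329 min = 4:11 PM.
Assembly starts at 4:11 PM − 479 min = 8:12 AM.
Stage 1 starts at 8:12 AM + 314 min = 1:26 PM.
So shipping prep ends at 1:26 PM.
From 10:42 AM to 1:26 PM is 164 minutes.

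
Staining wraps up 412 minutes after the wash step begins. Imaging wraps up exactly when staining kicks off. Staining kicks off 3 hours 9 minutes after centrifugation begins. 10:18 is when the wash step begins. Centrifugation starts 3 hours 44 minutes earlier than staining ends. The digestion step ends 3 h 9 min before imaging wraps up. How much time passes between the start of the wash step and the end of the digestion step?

Staining ends at 10:18 + 412 min = 17:10.
Centrifugation starts at 17:10 − 224 min = 13:26.
Staining starts at 13:26 + 189 min = 16:35.
So imaging ends at 16:35.
The digestion step ends at 16:35 − 189 min = 13:26.
From 10:18 to 13:26 is 3 hours 8 minutes.

3 hours 8 minutes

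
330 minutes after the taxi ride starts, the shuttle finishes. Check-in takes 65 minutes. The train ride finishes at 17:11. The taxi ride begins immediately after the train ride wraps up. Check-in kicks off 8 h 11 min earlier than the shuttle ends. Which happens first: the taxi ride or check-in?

check-in

The taxi ride starts at 17:11.
The shuttle ends at 17:11 + 330 min = 22:41.
Check-in starts at 22:41 − 491 min = 14:30.
The taxi ride starts at 17:11 and check-in starts at 14:30, so check-in is first.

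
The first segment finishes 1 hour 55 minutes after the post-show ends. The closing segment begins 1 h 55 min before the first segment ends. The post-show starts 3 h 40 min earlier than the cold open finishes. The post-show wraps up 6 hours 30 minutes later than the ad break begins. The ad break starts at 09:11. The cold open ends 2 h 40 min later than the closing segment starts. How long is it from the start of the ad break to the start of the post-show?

The post-show ends at 09:11 + 390 min = 15:41.
The first segment ends at 15:41 + 115 min = 17:36.
The closing segment starts at 17:36 − 115 min = 15:41.
The cold open ends at 15:41 + 160 min = 18:21.
The post-show starts at 18:21 − 220 min = 14:41.
From 09:11 to 14:41 is 330 minutes.

330 minutes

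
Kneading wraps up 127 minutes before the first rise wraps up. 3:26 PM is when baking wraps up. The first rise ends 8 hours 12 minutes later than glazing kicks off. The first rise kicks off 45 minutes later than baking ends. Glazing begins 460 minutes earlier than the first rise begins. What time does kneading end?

The first rise starts at 3:26 PM + 45 min = 4:11 PM.
Glazing starts at 4:11 PM − 460 min = 8:31 AM.
The first rise ends at 8:31 AM + 492 min = 4:43 PM.
Kneading ends at 4:43 PM − 127 min = 2:36 PM.

2:36 PM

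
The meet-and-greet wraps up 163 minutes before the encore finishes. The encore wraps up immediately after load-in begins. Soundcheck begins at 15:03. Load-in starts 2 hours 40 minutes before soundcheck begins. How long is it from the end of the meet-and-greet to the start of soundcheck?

Load-in starts at 15:03 − 160 min = 12:23.
So the encore ends at 12:23.
The meet-and-greet ends at 12:23 − 163 min = 09:40.
From 09:40 to 15:03 is 323 minutes.

323 minutes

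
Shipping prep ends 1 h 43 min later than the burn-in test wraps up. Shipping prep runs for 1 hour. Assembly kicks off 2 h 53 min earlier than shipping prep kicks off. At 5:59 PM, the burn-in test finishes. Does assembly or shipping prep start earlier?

assembly

Shipping prep ends at 5:59 PM + 103 min = 7:42 PM.
Shipping prep starts at 7:42 PM − 60 min = 6:42 PM.
Assembly starts at 6:42 PM − 173 min = 3:49 PM.
Assembly starts at 3:49 PM and shipping prep starts at 6:42 PM, so assembly is first.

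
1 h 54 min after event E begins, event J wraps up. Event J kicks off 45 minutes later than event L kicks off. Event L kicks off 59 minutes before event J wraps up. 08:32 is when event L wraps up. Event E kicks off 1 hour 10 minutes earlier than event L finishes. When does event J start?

Event E starts at 08:32 − 70 min = 07:22.
Event J ends at 07:22 + 114 min = 09:16.
Event L starts at 09:16 − 59 min = 08:17.
Event J starts at 08:17 + 45 min = 09:02.

09:02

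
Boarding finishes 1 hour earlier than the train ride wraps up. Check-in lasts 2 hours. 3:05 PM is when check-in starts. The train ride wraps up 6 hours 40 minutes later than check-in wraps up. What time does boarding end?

Check-in ends at 3:05 PM + 120 min = 5:05 PM.
The train ride ends at 5:05 PM + 400 min = 11:45 PM.
Boarding ends at 11:45 PM − 60 min = 10:45 PM.

10:45 PM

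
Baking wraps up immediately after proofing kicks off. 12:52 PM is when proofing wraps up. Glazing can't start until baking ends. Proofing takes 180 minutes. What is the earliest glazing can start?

Proofing starts at 12:52 PM − 180 min = 9:52 AM.
So baking ends at 9:52 AM.
Glazing is bounded by baking, so the earliest it can start is 9:52 AM.

9:52 AM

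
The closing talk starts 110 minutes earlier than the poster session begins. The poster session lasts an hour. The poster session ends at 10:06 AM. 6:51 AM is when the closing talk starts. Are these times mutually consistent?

No

The poster session starts at 10:06 AM − 60 min = 9:06 AM.
The closing talk starts at 9:06 AM − 110 min = 7:16 AM.
But the closing talk is also said to start at 6:51 AM — a 25-minute conflict.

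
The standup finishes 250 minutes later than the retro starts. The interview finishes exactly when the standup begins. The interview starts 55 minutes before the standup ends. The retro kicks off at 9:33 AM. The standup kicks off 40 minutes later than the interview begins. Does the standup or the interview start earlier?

The standup ends at 9:33 AM + 250 min = 1:43 PM.
The interview starts at 1:43 PM − 55 min = 12:48 PM.
The standup starts at 12:48 PM + 40 min = 1:28 PM.
The standup starts at 1:28 PM and the interview starts at 12:48 PM, so the interview is first.

the interview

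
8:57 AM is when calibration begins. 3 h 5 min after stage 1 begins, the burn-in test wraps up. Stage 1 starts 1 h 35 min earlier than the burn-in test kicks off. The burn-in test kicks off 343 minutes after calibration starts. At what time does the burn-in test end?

The burn-in test starts at 8:57 AM + 343 min = 2:40 PM.
Stage 1 starts at 2:40 PM − 95 min = 1:05 PM.
The burn-in test ends at 1:05 PM + 185 min = 4:10 PM.

4:10 PM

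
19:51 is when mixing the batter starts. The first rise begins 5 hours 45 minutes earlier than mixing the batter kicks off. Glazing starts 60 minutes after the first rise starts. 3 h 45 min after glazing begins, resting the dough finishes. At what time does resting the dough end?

The first rise starts at 19:51 − 345 min = 14:06.
Glazing starts at 14:06 + 60 min = 15:06.
Resting the dough ends at 15:06 + 225 min = 18:51.

18:51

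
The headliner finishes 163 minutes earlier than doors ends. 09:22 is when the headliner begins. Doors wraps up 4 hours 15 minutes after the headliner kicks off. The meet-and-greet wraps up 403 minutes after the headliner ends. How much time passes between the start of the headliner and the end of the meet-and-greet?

Doors ends at 09:22 + 255 min = 13:37.
The headliner ends at 13:37 − 163 min = 10:54.
The meet-and-greet ends at 10:54 + 403 min = 17:37.
From 09:22 to 17:37 is 8 h 15 min.

8 h 15 min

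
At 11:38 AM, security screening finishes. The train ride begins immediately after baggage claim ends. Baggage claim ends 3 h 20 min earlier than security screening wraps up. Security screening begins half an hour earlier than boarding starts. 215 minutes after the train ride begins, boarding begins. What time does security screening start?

Baggage claim ends at 11:38 AM − 200 min = 8:18 AM.
So the train ride starts at 8:18 AM.
Boarding starts at 8:18 AM + 215 min = 11:53 AM.
Security screening starts at 11:53 AM − 30 min = 11:23 AM.

11:23 AM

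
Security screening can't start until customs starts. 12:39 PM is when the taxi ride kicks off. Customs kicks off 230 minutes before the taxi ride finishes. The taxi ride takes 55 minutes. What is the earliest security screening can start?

The taxi ride ends at 12:39 PM + 55 min = 1:34 PM.
Customs starts at 1:34 PM − 230 min = 9:44 AM.
Security screening is bounded by customs, so the earliest it can start is 9:44 AM.

9:44 AM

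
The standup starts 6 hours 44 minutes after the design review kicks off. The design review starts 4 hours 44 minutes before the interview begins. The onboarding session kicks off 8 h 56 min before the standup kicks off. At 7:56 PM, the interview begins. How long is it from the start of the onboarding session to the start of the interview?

416 minutes

The design review starts at 7:56 PM − 284 min = 3:12 PM.
The standup starts at 3:12 PM + 404 min = 9:56 PM.
The onboarding session starts at 9:56 PM − 536 min = 1:00 PM.
From 1:00 PM to 7:56 PM is 416 minutes.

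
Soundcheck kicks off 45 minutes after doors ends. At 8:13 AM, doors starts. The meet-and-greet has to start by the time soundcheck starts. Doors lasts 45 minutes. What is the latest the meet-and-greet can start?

Doors ends at 8:13 AM + 45 min = 8:58 AM.
Soundcheck starts at 8:58 AM + 45 min = 9:43 AM.
The meet-and-greet is bounded by soundcheck, so the latest it can start is 9:43 AM.

9:43 AM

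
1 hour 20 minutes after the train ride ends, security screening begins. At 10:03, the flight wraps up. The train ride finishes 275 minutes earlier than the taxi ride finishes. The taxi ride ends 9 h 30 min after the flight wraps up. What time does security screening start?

16:18

The taxi ride ends at 10:03 + 570 min = 19:33.
The train ride ends at 19:33 − 275 min = 14:58.
Security screening starts at 14:58 + 80 min = 16:18.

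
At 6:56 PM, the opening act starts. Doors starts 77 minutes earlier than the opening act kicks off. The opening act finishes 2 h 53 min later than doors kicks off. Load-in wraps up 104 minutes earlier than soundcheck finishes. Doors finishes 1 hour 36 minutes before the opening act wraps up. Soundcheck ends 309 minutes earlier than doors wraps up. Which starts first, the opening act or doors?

Doors starts at 6:56 PM − 77 min = 5:39 PM.
The opening act starts at 6:56 PM and doors starts at 5:39 PM, so doors is first.

doors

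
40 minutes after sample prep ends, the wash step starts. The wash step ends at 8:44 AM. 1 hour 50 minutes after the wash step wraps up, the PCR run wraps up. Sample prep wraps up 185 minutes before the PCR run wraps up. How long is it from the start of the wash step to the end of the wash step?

35 minutes

The PCR run ends at 8:44 AM + 110 min = 10:34 AM.
Sample prep ends at 10:34 AM − 185 min = 7:29 AM.
The wash step starts at 7:29 AM + 40 min = 8:09 AM.
From 8:09 AM to 8:44 AM is 35 minutes.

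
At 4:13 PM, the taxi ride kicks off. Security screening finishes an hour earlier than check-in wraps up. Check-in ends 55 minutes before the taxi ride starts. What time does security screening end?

2:18 PM

Check-in ends at 4:13 PM − 55 min = 3:18 PM.
Security screening ends at 3:18 PM − 60 min = 2:18 PM.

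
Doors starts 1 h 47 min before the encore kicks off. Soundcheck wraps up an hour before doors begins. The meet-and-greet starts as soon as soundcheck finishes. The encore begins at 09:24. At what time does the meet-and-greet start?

Doors starts at 09:24 − 107 min = 07:37.
Soundcheck ends at 07:37 − 60 min = 06:37.
So the meet-and-greet starts at 06:37.

06:37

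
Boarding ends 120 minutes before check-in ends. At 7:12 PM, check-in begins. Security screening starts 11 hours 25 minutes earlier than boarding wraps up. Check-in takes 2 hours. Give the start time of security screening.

7:47 AM

Check-in ends at 7:12 PM + 120 min = 9:12 PM.
Boarding ends at 9:12 PM − 120 min = 7:12 PM.
Security screening starts at 7:12 PM − 685 min = 7:47 AM.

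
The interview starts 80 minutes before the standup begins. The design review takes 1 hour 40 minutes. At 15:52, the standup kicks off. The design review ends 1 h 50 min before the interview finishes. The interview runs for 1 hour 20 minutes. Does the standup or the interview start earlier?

the interview

The interview starts at 15:52 − 80 min = 14:32.
The standup starts at 15:52 and the interview starts at 14:32, so the interview is first.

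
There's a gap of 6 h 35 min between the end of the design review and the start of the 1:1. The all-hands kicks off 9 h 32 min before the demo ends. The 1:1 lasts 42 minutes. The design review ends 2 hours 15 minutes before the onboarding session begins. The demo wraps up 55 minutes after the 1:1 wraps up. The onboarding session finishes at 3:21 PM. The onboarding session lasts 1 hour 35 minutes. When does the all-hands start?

The onboarding session starts at 3:21 PM − 95 min = 1:46 PM.
The design review ends at 1:46 PM − 135 min = 11:31 AM.
The 1:1 starts at 11:31 AM + 395 min = 6:06 PM.
The 1:1 ends at 6:06 PM + 42 min = 6:48 PM.
The demo ends at 6:48 PM + 55 min = 7:43 PM.
The all-hands starts at 7:43 PM − 572 min = 10:11 AM.

10:11 AM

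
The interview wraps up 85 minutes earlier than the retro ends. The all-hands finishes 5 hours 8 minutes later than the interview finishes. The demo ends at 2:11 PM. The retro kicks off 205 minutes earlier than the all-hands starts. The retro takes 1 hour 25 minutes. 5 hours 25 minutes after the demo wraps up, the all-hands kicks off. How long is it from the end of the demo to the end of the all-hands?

7 h 8 min

The all-hands starts at 2:11 PM + 325 min = 7:36 PM.
The retro starts at 7:36 PM − 205 min = 4:11 PM.
The retro ends at 4:11 PM + 85 min = 5:36 PM.
The interview ends at 5:36 PM − 85 min = 4:11 PM.
The all-hands ends at 4:11 PM + 308 min = 9:19 PM.
From 2:11 PM to 9:19 PM is 7 h 8 min.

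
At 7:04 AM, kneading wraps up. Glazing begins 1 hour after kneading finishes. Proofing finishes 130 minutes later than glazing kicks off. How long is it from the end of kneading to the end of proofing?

Glazing starts at 7:04 AM + 60 min = 8:04 AM.
Proofing ends at 8:04 AM + 130 min = 10:14 AM.
From 7:04 AM to 10:14 AM is 3 h 10 min.

3 h 10 min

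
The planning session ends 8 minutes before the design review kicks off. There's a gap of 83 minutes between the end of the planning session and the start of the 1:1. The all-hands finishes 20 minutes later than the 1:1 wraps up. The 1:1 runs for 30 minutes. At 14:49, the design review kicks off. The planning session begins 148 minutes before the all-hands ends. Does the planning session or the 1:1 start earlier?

the planning session

The planning session ends at 14:49 − 8 min = 14:41.
The 1:1 starts at 14:41 + 83 min = 16:04.
The 1:1 ends at 16:04 + 30 min = 16:34.
The all-hands ends at 16:34 + 20 min = 16:54.
The planning session starts at 16:54 − 148 min = 14:26.
The planning session starts at 14:26 and the 1:1 starts at 16:04, so the planning session is first.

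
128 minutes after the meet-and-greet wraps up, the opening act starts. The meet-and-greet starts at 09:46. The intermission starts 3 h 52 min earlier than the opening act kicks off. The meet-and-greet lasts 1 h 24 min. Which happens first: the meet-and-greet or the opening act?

the meet-and-greet

The meet-and-greet ends at 09:46 + 84 min = 11:10.
The opening act starts at 11:10 + 128 min = 13:18.
The meet-and-greet starts at 09:46 and the opening act starts at 13:18, so the meet-and-greet is first.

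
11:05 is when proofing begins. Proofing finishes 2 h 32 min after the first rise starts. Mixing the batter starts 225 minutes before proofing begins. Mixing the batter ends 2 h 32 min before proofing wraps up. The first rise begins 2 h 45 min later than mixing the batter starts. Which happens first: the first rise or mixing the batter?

Mixing the batter starts at 11:05 − 225 min = 07:20.
The first rise starts at 07:20 + 165 min = 10:05.
The first rise starts at 10:05 and mixing the batter starts at 07:20, so mixing the batter is first.

mixing the batter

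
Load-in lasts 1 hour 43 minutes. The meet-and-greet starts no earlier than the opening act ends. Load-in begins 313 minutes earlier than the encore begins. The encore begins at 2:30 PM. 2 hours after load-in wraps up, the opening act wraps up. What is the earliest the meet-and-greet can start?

1:00 PM

Load-in starts at 2:30 PM − 313 min = 9:17 AM.
Load-in ends at 9:17 AM + 103 min = 11:00 AM.
The opening act ends at 11:00 AM + 120 min = 1:00 PM.
The meet-and-greet is bounded by the opening act, so the earliest it can start is 1:00 PM.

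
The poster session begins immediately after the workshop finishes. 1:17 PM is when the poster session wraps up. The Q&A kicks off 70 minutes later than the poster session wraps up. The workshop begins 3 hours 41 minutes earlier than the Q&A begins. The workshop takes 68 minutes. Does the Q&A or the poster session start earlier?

the poster session

The Q&A starts at 1:17 PM + 70 min = 2:27 PM.
The workshop starts at 2:27 PM − 221 min = 10:46 AM.
The workshop ends at 10:46 AM + 68 min = 11:54 AM.
So the poster session starts at 11:54 AM.
The Q&A starts at 2:27 PM and the poster session starts at 11:54 AM, so the poster session is first.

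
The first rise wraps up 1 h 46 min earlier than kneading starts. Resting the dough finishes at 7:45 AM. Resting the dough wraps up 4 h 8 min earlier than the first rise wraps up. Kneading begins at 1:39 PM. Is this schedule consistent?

Yes

The first rise ends at 1:39 PM − 106 min = 11:53 AM.
Resting the dough ends at 11:53 AM − 248 min = 7:45 AM.
That matches the stated 7:45 AM, so the schedule is consistent.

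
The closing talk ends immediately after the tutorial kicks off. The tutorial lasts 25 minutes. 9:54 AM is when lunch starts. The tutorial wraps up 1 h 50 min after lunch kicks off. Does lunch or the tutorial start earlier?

lunch

The tutorial ends at 9:54 AM + 110 min = 11:44 AM.
The tutorial starts at 11:44 AM − 25 min = 11:19 AM.
Lunch starts at 9:54 AM and the tutorial starts at 11:19 AM, so lunch is first.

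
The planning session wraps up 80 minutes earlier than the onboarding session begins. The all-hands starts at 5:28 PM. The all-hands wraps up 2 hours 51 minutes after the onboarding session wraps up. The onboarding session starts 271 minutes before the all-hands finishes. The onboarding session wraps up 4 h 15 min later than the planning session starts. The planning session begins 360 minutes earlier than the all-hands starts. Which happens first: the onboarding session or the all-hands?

the onboarding session

The planning session starts at 5:28 PM − 360 min = 11:28 AM.
The onboarding session ends at 11:28 AM + 255 min = 3:43 PM.
The all-hands ends at 3:43 PM + 171 min = 6:34 PM.
The onboarding session starts at 6:34 PM − 271 min = 2:03 PM.
The onboarding session starts at 2:03 PM and the all-hands starts at 5:28 PM, so the onboarding session is first.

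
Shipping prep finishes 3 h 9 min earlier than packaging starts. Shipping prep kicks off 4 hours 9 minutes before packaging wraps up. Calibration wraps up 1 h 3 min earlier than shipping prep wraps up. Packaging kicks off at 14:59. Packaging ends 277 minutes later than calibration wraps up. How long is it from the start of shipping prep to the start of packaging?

3 h 44 min

Shipping prep ends at 14:59 − 189 min = 11:50.
Calibration ends at 11:50 − 63 min = 10:47.
Packaging ends at 10:47 + 277 min = 15:24.
Shipping prep starts at 15:24 − 249 min = 11:15.
From 11:15 to 14:59 is 3 h 44 min.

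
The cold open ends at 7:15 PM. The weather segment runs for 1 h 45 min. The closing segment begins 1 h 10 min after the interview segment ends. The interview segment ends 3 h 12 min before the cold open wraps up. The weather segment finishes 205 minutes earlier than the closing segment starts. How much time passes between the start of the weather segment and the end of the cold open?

The interview segment ends at 7:15 PM − 192 min = 4:03 PM.
The closing segment starts at 4:03 PM + 70 min = 5:13 PM.
The weather segment ends at 5:13 PM − 205 min = 1:48 PM.
The weather segment starts at 1:48 PM − 105 min = 12:03 PM.
From 12:03 PM to 7:15 PM is 7 h 12 min.

7 h 12 min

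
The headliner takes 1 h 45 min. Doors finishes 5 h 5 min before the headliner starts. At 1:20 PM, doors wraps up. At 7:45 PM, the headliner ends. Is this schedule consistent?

The headliner starts at 7:45 PM − 105 min = 6:00 PM.
Doors ends at 6:00 PM − 305 min = 12:55 PM.
But doors is also said to end at 1:20 PM — a 25-minute conflict.

No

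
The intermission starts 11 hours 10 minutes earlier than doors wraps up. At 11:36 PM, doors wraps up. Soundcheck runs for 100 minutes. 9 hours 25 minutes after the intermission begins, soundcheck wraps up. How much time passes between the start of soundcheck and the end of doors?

205 minutes

The intermission starts at 11:36 PM − 670 min = 12:26 PM.
Soundcheck ends at 12:26 PM + 565 min = 9:51 PM.
Soundcheck starts at 9:51 PM − 100 min = 8:11 PM.
From 8:11 PM to 11:36 PM is 205 minutes.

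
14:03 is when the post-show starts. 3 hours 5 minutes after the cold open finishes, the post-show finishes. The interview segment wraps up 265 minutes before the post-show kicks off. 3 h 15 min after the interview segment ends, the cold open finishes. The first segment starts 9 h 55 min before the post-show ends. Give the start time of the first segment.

06:03

The interview segment ends at 14:03 − 265 min = 09:38.
The cold open ends at 09:38 + 195 min = 12:53.
The post-show ends at 12:53 + 185 min = 15:58.
The first segment starts at 15:58 − 595 min = 06:03.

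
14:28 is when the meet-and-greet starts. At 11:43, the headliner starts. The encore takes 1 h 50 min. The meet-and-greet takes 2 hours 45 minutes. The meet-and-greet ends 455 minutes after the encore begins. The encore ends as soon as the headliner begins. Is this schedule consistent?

No

The encore ends at 11:43.
The encore starts at 11:43 − 110 min = 09:53.
The meet-and-greet ends at 09:53 + 455 min = 17:28.
The meet-and-greet starts at 17:28 − 165 min = 14:43.
But the meet-and-greet is also said to start at 14:28 — a 15-minute conflict.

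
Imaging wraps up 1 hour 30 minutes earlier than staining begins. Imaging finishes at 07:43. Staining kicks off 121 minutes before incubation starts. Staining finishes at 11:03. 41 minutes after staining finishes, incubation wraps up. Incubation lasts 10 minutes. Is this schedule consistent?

No

Incubation ends at 11:03 + 41 min = 11:44.
Incubation starts at 11:44 − 10 min = 11:34.
Staining starts at 11:34 − 121 min = 09:33.
Imaging ends at 09:33 − 90 min = 08:03.
But imaging is also said to end at 07:43 — a 20-minute conflict.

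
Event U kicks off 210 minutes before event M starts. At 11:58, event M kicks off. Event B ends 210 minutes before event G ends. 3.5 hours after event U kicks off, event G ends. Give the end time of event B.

08:28

Event U starts at 11:58 − 210 min = 08:28.
Event G ends at 08:28 + 210 min = 11:58.
Event B ends at 11:58 − 210 min = 08:28.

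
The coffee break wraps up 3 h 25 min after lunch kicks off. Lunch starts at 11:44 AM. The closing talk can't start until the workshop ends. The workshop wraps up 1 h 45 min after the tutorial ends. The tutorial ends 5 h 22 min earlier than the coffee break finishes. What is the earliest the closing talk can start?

11:32 AM

The coffee break ends at 11:44 AM + 205 min = 3:09 PM.
The tutorial ends at 3:09 PM − 322 min = 9:47 AM.
The workshop ends at 9:47 AM + 105 min = 11:32 AM.
The closing talk is bounded by the workshop, so the earliest it can start is 11:32 AM.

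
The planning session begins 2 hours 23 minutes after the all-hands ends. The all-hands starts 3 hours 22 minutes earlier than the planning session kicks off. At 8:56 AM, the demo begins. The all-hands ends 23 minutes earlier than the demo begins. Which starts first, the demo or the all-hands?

The all-hands ends at 8:56 AM − 23 min = 8:33 AM.
The planning session starts at 8:33 AM + 143 min = 10:56 AM.
The all-hands starts at 10:56 AM − 202 min = 7:34 AM.
The demo starts at 8:56 AM and the all-hands starts at 7:34 AM, so the all-hands is first.

the all-hands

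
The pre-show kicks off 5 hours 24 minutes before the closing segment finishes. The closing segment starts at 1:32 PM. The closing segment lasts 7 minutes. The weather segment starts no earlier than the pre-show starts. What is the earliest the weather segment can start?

The closing segment ends at 1:32 PM + 7 min = 1:39 PM.
The pre-show starts at 1:39 PM − 324 min = 8:15 AM.
The weather segment is bounded by the pre-show, so the earliest it can start is 8:15 AM.

8:15 AM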